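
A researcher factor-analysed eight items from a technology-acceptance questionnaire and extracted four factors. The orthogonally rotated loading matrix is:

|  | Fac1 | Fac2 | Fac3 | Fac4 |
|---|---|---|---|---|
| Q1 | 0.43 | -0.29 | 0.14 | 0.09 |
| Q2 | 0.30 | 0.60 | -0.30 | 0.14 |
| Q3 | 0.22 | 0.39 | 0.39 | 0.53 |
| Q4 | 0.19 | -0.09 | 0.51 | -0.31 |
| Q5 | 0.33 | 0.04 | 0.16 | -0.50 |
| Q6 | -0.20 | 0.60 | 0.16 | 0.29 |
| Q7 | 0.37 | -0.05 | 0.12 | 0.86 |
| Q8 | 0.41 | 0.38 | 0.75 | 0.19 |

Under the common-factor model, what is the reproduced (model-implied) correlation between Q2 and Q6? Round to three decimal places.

0.293

r̂ = Σ λ_i·λ_j across factors = (0.30)(-0.20) + (0.60)(0.60) + (-0.30)(0.16) + (0.14)(0.29)
  = -0.0600 +0.3600 -0.0480 +0.0406 = 0.2926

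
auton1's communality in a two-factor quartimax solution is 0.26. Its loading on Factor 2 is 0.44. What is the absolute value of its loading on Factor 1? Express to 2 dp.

0.26

Under orthogonal rotation h² = Σλ², so λ_Factor 1² = h² − (0.1936) = 0.26 − 0.1936 = 0.0664.
|λ| = √0.0664 = 0.2577.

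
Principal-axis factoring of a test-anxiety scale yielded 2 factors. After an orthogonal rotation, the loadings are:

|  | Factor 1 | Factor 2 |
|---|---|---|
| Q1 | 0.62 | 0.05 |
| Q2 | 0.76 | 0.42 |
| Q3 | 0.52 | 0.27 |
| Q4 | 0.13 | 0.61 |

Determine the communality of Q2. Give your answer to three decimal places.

h² = 0.76² + 0.42² = 0.5776 + 0.1764 = 0.7540

0.754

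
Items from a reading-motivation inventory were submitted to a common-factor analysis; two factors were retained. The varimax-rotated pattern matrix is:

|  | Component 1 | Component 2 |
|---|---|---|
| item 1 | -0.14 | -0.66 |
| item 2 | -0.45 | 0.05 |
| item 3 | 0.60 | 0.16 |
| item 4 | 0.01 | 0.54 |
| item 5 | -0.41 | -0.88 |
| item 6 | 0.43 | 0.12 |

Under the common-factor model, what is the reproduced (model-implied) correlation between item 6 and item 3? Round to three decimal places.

0.277

r̂ = Σ λ_i·λ_j across factors = (0.43)(0.60) + (0.12)(0.16)
  = +0.2580 +0.0192 = 0.2772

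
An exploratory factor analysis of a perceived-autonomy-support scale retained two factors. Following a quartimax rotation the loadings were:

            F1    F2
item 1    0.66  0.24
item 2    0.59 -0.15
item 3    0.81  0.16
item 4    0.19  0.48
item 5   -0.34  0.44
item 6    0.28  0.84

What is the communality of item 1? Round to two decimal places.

0.49

h² = 0.66² + 0.24² = 0.4356 + 0.0576 = 0.4932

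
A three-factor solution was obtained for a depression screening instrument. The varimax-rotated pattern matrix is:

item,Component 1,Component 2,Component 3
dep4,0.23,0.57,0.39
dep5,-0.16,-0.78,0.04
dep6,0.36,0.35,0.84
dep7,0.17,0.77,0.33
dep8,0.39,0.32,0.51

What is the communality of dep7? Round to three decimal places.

0.731

h² = 0.17² + 0.77² + 0.33² = 0.0289 + 0.5929 + 0.1089 = 0.7307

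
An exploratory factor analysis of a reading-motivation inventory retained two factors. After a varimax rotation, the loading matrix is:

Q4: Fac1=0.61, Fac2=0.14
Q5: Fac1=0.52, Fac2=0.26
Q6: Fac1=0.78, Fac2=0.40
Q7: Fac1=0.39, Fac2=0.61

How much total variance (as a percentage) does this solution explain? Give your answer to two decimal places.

Communalities: 0.3917, 0.3380, 0.7684, 0.5242; Σh² = 2.0223.
Total variance with 4 standardized items is 4, so the solution explains 2.0223/4 = 0.5056 = 50.56%.

50.56%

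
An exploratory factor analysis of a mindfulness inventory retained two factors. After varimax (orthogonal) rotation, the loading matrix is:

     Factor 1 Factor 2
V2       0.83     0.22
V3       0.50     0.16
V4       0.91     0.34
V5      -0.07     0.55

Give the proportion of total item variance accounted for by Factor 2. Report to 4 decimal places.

0.1230

SS loadings for Factor 2 = 0.22² + 0.16² + 0.34² + 0.55² = 0.4921
Proportion of variance = 0.4921 / 4 = 0.1230.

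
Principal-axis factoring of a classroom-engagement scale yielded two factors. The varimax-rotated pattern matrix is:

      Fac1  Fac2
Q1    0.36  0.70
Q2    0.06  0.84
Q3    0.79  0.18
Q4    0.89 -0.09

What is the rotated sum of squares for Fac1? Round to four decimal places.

1.5494

SS loadings for Fac1 = 0.36² + 0.06² + 0.79² + 0.89² = 0.1296 + 0.0036 + 0.6241 + 0.7921 = 1.5494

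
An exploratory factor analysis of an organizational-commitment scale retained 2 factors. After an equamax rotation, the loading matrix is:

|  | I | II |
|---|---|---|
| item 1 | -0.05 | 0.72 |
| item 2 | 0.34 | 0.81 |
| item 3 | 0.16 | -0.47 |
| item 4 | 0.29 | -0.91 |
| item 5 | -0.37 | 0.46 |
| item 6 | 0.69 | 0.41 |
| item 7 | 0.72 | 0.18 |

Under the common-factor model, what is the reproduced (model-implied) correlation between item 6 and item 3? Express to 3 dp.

-0.082

r̂ = Σ λ_i·λ_j across factors = (0.69)(0.16) + (0.41)(-0.47)
  = +0.1104 -0.1927 = -0.0823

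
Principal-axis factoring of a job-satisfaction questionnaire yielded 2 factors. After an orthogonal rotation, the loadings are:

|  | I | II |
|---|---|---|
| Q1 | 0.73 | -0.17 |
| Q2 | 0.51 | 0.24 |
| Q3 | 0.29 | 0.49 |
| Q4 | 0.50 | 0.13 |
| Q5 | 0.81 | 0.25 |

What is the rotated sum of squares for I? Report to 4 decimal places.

SS loadings for I = 0.73² + 0.51² + 0.29² + 0.50² + 0.81² = 0.5329 + 0.2601 + 0.0841 + 0.2500 + 0.6561 = 1.7832

1.7832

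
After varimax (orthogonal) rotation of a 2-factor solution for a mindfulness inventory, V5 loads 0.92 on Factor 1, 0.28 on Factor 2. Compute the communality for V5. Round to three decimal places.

h² = 0.92² + 0.28² = 0.8464 + 0.0784 = 0.9248

0.925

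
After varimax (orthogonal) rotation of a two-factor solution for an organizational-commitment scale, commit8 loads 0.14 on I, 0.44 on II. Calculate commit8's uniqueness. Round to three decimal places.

0.787

h² = 0.14² + 0.44² = 0.0196 + 0.1936 = 0.2132
Uniqueness u² = 1 − h² = 1 − 0.2132 = 0.7868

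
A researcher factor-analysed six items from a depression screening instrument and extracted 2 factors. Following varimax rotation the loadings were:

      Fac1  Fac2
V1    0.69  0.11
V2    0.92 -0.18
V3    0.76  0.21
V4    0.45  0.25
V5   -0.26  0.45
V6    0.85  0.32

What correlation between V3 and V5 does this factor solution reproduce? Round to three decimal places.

-0.103

r̂ = Σ λ_i·λ_j across factors = (0.76)(-0.26) + (0.21)(0.45)
  = -0.1976 +0.0945 = -0.1031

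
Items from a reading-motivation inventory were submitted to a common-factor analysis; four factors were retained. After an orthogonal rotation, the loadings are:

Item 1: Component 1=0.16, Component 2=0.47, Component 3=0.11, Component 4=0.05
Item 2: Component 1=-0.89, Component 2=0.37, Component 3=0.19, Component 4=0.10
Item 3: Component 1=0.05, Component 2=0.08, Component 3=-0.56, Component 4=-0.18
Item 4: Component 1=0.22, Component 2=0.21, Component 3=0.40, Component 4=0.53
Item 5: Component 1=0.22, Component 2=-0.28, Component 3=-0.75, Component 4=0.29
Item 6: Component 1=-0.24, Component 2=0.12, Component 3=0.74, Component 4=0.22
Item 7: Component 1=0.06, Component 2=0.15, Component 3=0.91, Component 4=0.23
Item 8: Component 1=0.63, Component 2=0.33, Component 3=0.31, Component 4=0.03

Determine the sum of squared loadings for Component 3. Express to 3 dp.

SS loadings for Component 3 = 0.11² + 0.19² + (-0.56)² + 0.40² + (-0.75)² + 0.74² + 0.91² + 0.31² = 0.0121 + 0.0361 + 0.3136 + 0.1600 + 0.5625 + 0.5476 + 0.8281 + 0.0961 = 2.5561

2.556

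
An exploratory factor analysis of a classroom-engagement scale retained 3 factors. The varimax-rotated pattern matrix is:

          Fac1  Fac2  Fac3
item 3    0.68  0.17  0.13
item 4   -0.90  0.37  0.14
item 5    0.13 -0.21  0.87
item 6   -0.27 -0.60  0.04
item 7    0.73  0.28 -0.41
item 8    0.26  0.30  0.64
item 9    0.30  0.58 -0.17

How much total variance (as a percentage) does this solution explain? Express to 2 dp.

64.70%

SS loadings by factor: 2.0527, 1.0747, 1.4016; total = 4.5290.
Total variance with 7 standardized items is 7, so the solution explains 4.5290/7 = 0.6470 = 64.70%.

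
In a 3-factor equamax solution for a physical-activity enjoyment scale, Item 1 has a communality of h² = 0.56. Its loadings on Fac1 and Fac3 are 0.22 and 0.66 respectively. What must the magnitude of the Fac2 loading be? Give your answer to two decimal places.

Under orthogonal rotation h² = Σλ², so λ_Fac2² = h² − (0.4840) = 0.56 − 0.4840 = 0.0760.
|λ| = √0.0760 = 0.2757.

0.28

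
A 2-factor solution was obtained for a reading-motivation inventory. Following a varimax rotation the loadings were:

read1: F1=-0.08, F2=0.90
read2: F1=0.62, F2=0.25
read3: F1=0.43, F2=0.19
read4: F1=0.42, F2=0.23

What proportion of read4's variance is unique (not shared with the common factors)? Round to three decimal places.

h² = 0.42² + 0.23² = 0.1764 + 0.0529 = 0.2293
Uniqueness u² = 1 − h² = 1 − 0.2293 = 0.7707

0.771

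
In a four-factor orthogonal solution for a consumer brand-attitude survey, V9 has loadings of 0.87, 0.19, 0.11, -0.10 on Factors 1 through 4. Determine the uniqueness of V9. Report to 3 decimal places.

0.185

h² = 0.87² + 0.19² + 0.11² + (-0.10)² = 0.7569 + 0.0361 + 0.0121 + 0.0100 = 0.8151
Uniqueness u² = 1 − h² = 1 − 0.8151 = 0.1849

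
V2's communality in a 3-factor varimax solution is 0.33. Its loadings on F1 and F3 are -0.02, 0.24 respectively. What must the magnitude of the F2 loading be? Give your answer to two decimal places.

Under orthogonal rotation h² = Σλ², so λ_F2² = h² − (0.0580) = 0.33 − 0.0580 = 0.2720.
|λ| = √0.2720 = 0.5215.

0.52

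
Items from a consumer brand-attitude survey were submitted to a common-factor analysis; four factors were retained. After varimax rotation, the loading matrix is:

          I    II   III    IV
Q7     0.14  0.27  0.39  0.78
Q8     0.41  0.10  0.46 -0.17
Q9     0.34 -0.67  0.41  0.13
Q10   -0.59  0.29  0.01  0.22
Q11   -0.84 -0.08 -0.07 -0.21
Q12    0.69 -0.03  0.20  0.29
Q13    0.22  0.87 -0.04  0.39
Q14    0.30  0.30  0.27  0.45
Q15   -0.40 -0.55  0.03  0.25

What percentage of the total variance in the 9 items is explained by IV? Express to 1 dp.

SS loadings for IV = 0.78² + (-0.17)² + 0.13² + 0.22² + (-0.21)² + 0.29² + 0.39² + 0.45² + 0.25² = 1.2479
With 9 standardized items, total variance = 9. Proportion = 1.2479/9 = 0.1387 → 13.87%.

13.9%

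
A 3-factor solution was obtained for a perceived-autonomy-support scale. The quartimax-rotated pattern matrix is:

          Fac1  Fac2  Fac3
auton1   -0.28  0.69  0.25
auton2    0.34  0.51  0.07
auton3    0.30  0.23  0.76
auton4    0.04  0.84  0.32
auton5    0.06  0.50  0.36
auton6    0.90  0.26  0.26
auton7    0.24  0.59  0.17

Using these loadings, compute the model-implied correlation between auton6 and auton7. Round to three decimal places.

0.414

r̂ = Σ λ_i·λ_j across factors = (0.90)(0.24) + (0.26)(0.59) + (0.26)(0.17)
  = +0.2160 +0.1534 +0.0442 = 0.4136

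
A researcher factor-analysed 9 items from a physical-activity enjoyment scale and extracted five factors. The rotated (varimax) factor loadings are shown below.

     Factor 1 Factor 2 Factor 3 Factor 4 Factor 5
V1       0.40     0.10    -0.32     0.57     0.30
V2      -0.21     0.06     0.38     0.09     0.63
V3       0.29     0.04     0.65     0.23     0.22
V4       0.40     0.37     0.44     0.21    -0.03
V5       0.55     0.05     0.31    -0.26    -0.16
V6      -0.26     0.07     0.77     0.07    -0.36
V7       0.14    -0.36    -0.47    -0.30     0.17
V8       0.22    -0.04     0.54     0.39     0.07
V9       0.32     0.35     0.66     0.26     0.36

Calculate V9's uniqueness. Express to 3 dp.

0.142

h² = 0.32² + 0.35² + 0.66² + 0.26² + 0.36² = 0.1024 + 0.1225 + 0.4356 + 0.0676 + 0.1296 = 0.8577
Uniqueness u² = 1 − h² = 1 − 0.8577 = 0.1423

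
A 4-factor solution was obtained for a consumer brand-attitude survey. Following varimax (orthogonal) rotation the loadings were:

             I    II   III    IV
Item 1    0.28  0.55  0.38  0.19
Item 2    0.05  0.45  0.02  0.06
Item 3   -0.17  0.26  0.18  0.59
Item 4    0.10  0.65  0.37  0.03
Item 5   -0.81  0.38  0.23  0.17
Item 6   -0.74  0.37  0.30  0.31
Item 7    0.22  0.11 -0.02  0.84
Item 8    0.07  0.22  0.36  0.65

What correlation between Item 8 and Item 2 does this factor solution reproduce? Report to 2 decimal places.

r̂ = Σ λ_i·λ_j across factors = (0.07)(0.05) + (0.22)(0.45) + (0.36)(0.02) + (0.65)(0.06)
  = +0.0035 +0.0990 +0.0072 +0.0390 = 0.1487

0.15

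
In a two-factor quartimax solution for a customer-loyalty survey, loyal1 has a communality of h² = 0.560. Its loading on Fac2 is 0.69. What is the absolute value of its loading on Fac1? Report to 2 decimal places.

Under orthogonal rotation h² = Σλ², so λ_Fac1² = h² − (0.4761) = 0.560 − 0.4761 = 0.0839.
|λ| = √0.0839 = 0.2897.

0.29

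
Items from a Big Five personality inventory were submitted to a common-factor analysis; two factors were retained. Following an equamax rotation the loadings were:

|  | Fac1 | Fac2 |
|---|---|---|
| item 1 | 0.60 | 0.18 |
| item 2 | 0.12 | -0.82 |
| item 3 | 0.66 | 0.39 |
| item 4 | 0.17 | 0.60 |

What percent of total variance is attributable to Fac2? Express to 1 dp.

SS loadings for Fac2 = 0.18² + (-0.82)² + 0.39² + 0.60² = 1.2169
With 4 standardized items, total variance = 4. Proportion = 1.2169/4 = 0.3042 → 30.42%.

30.4%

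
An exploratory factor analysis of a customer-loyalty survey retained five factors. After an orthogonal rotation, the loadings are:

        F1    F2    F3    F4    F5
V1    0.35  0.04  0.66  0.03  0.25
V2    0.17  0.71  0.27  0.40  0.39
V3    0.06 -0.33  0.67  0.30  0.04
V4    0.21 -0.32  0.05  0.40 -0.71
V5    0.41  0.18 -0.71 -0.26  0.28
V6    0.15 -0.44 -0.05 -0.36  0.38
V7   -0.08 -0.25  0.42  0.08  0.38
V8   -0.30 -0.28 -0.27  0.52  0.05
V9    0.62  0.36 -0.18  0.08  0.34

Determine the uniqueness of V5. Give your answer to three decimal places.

0.149

h² = 0.41² + 0.18² + (-0.71)² + (-0.26)² + 0.28² = 0.1681 + 0.0324 + 0.5041 + 0.0676 + 0.0784 = 0.8506
Uniqueness u² = 1 − h² = 1 − 0.8506 = 0.1494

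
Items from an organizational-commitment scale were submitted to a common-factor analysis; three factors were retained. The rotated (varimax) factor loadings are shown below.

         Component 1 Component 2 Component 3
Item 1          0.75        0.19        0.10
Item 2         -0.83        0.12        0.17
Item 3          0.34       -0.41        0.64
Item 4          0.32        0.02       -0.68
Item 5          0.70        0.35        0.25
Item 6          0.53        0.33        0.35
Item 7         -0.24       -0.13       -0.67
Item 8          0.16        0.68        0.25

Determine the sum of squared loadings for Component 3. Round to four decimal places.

SS loadings for Component 3 = 0.10² + 0.17² + 0.64² + (-0.68)² + 0.25² + 0.35² + (-0.67)² + 0.25² = 0.0100 + 0.0289 + 0.4096 + 0.4624 + 0.0625 + 0.1225 + 0.4489 + 0.0625 = 1.6073

1.6073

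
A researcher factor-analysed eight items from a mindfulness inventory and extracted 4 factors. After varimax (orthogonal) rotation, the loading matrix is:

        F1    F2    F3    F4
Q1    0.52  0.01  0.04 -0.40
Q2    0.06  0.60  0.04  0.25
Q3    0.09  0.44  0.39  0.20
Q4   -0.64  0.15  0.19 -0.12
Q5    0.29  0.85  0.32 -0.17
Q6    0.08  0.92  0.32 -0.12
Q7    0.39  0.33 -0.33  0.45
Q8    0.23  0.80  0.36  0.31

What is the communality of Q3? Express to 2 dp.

0.39

h² = 0.09² + 0.44² + 0.39² + 0.20² = 0.0081 + 0.1936 + 0.1521 + 0.0400 = 0.3938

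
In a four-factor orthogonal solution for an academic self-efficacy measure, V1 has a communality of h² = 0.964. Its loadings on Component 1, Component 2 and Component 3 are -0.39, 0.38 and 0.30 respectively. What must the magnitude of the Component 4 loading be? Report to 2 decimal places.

0.76

Under orthogonal rotation h² = Σλ², so λ_Component 4² = h² − (0.3865) = 0.964 − 0.3865 = 0.5775.
|λ| = √0.5775 = 0.7599.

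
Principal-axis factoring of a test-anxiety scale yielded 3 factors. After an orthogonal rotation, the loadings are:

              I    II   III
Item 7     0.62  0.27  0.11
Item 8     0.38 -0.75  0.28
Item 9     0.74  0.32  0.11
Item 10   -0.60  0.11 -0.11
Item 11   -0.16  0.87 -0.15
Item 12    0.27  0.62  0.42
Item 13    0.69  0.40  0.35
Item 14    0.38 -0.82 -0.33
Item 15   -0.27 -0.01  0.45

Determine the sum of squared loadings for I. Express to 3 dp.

2.228

SS loadings for I = 0.62² + 0.38² + 0.74² + (-0.60)² + (-0.16)² + 0.27² + 0.69² + 0.38² + (-0.27)² = 0.3844 + 0.1444 + 0.5476 + 0.3600 + 0.0256 + 0.0729 + 0.4761 + 0.1444 + 0.0729 = 2.2283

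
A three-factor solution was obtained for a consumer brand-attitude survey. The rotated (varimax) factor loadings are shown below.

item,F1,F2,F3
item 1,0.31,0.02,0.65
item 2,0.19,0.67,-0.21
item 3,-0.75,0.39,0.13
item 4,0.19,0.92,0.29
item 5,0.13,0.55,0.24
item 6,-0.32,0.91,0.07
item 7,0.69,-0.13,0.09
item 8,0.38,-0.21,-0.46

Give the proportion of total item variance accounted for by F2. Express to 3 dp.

0.330

SS loadings for F2 = 0.02² + 0.67² + 0.39² + 0.92² + 0.55² + 0.91² + (-0.13)² + (-0.21)² = 2.6394
Proportion of variance = 2.6394 / 8 = 0.3299.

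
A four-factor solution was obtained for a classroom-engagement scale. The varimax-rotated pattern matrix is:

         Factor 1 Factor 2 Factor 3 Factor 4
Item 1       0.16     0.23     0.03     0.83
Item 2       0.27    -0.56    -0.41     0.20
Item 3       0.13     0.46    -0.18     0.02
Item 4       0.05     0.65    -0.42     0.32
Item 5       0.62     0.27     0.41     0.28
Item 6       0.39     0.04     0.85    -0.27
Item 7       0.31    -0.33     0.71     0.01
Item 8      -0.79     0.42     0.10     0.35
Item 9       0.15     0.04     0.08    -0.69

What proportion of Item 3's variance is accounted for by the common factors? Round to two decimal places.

0.26

h² = 0.13² + 0.46² + (-0.18)² + 0.02² = 0.0169 + 0.2116 + 0.0324 + 0.0004 = 0.2613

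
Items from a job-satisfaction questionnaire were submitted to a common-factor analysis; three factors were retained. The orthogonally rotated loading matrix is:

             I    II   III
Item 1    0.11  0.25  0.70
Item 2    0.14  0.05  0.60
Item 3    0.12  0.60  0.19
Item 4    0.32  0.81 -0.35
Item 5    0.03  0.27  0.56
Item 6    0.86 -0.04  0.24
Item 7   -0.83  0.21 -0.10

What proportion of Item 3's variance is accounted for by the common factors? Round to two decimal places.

0.41

h² = 0.12² + 0.60² + 0.19² = 0.0144 + 0.3600 + 0.0361 = 0.4105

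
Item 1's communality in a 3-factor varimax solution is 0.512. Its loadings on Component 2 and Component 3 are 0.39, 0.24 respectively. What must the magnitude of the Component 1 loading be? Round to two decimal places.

0.55

Under orthogonal rotation h² = Σλ², so λ_Component 1² = h² − (0.2097) = 0.512 − 0.2097 = 0.3023.
|λ| = √0.3023 = 0.5498.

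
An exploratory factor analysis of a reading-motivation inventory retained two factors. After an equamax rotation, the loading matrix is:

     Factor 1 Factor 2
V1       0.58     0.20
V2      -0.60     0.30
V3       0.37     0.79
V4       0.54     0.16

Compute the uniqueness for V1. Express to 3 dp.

0.624

h² = 0.58² + 0.20² = 0.3364 + 0.0400 = 0.3764
Uniqueness u² = 1 − h² = 1 − 0.3764 = 0.6236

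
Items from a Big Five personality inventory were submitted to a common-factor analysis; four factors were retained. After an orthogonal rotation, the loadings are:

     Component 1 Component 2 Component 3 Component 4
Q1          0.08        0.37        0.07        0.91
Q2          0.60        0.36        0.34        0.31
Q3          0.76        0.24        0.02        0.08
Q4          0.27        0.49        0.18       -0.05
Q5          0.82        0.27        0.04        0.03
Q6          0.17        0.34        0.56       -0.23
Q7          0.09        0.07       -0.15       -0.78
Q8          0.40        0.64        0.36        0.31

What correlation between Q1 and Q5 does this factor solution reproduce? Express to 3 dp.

r̂ = Σ λ_i·λ_j across factors = (0.08)(0.82) + (0.37)(0.27) + (0.07)(0.04) + (0.91)(0.03)
  = +0.0656 +0.0999 +0.0028 +0.0273 = 0.1956

0.196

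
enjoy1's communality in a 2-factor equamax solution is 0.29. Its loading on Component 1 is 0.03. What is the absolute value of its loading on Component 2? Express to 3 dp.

0.538

Under orthogonal rotation h² = Σλ², so λ_Component 2² = h² − (0.0009) = 0.29 − 0.0009 = 0.2891.
|λ| = √0.2891 = 0.5377.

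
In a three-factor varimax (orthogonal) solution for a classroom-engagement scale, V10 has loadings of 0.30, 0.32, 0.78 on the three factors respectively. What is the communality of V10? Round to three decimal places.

h² = 0.30² + 0.32² + 0.78² = 0.0900 + 0.1024 + 0.6084 = 0.8008

0.801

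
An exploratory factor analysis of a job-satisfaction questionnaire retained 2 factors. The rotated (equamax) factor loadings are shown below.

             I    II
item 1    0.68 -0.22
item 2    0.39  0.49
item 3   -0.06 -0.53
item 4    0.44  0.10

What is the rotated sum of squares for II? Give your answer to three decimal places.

0.579

SS loadings for II = (-0.22)² + 0.49² + (-0.53)² + 0.10² = 0.0484 + 0.2401 + 0.2809 + 0.0100 = 0.5794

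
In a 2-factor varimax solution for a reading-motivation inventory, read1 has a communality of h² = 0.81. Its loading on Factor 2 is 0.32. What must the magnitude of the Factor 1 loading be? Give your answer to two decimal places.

0.84

Under orthogonal rotation h² = Σλ², so λ_Factor 1² = h² − (0.1024) = 0.81 − 0.1024 = 0.7076.
|λ| = √0.7076 = 0.8412.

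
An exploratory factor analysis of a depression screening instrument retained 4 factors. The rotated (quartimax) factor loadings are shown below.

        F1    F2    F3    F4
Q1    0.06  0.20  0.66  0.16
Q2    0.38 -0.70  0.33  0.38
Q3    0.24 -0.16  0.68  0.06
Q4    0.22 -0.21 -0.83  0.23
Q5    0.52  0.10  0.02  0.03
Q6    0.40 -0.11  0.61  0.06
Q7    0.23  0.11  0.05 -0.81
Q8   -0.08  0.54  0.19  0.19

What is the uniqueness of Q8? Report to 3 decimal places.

h² = (-0.08)² + 0.54² + 0.19² + 0.19² = 0.0064 + 0.2916 + 0.0361 + 0.0361 = 0.3702
Uniqueness u² = 1 − h² = 1 − 0.3702 = 0.6298

0.630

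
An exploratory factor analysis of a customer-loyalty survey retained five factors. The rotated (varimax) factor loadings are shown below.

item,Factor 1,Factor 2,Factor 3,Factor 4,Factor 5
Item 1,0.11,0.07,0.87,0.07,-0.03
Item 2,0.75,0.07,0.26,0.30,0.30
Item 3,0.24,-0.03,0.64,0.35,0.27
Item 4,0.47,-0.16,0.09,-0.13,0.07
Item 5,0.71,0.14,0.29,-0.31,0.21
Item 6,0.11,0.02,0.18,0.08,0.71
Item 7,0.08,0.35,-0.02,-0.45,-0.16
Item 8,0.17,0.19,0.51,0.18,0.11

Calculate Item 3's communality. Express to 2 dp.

0.66

h² = 0.24² + (-0.03)² + 0.64² + 0.35² + 0.27² = 0.0576 + 0.0009 + 0.4096 + 0.1225 + 0.0729 = 0.6635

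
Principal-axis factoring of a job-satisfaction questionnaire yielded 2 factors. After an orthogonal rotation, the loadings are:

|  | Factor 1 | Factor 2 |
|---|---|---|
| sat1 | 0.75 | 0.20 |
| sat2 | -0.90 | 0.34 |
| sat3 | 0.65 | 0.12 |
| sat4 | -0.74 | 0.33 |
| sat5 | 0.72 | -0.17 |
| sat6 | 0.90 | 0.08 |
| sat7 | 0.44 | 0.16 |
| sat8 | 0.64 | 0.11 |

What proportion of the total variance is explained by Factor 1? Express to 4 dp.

SS loadings for Factor 1 = 0.75² + (-0.90)² + 0.65² + (-0.74)² + 0.72² + 0.90² + 0.44² + 0.64² = 4.2742
Proportion of variance = 4.2742 / 8 = 0.5343.

0.5343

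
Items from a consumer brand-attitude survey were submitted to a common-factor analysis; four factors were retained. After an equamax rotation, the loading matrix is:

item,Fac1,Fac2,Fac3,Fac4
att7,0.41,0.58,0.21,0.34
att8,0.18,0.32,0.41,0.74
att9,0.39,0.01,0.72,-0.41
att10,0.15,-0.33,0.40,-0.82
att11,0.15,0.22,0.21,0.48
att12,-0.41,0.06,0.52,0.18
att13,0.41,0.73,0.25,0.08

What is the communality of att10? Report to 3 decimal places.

h² = 0.15² + (-0.33)² + 0.40² + (-0.82)² = 0.0225 + 0.1089 + 0.1600 + 0.6724 = 0.9638

0.964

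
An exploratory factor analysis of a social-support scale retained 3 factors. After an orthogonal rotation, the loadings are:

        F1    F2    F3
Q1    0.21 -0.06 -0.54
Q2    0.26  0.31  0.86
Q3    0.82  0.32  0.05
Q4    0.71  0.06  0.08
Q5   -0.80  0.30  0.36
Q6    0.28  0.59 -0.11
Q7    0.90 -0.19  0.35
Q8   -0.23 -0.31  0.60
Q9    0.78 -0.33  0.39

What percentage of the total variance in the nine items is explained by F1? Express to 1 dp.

SS loadings for F1 = 0.21² + 0.26² + 0.82² + 0.71² + (-0.80)² + 0.28² + 0.90² + (-0.23)² + 0.78² = 3.4779
With 9 standardized items, total variance = 9. Proportion = 3.4779/9 = 0.3864 → 38.64%.

38.6%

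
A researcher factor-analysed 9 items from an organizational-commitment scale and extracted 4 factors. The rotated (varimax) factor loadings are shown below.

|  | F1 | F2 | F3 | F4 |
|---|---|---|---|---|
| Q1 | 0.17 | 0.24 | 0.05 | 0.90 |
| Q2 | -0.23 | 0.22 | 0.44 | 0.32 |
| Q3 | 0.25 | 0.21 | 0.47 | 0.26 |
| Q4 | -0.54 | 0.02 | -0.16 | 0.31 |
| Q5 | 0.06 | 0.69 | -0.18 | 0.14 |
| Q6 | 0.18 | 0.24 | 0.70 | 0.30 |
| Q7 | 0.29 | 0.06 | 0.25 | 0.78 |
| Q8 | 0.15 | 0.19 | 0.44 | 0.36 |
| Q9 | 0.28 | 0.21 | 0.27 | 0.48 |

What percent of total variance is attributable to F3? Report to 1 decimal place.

SS loadings for F3 = 0.05² + 0.44² + 0.47² + (-0.16)² + (-0.18)² + 0.70² + 0.25² + 0.44² + 0.27² = 1.2940
With 9 standardized items, total variance = 9. Proportion = 1.2940/9 = 0.1438 → 14.38%.

14.4%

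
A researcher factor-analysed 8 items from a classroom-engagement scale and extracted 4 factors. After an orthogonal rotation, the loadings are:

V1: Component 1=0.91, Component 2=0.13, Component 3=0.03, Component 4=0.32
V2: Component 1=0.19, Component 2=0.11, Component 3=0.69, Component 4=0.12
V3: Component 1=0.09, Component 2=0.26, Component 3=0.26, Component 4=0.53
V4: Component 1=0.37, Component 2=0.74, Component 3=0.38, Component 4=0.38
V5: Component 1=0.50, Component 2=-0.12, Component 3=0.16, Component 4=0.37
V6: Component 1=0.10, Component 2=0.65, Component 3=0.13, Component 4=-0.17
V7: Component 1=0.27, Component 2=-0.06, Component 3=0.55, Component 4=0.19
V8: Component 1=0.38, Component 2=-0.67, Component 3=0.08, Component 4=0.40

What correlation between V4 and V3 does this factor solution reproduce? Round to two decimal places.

r̂ = Σ λ_i·λ_j across factors = (0.37)(0.09) + (0.74)(0.26) + (0.38)(0.26) + (0.38)(0.53)
  = +0.0333 +0.1924 +0.0988 +0.2014 = 0.5259

0.53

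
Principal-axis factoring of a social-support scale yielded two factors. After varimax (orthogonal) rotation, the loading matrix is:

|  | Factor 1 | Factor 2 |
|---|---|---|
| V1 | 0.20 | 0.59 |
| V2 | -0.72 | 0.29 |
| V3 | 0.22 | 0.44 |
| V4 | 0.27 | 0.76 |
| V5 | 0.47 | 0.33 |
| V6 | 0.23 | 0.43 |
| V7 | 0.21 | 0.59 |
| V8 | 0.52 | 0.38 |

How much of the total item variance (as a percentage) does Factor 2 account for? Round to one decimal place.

24.9%

SS loadings for Factor 2 = 0.59² + 0.29² + 0.44² + 0.76² + 0.33² + 0.43² + 0.59² + 0.38² = 1.9897
With 8 standardized items, total variance = 8. Proportion = 1.9897/8 = 0.2487 → 24.87%.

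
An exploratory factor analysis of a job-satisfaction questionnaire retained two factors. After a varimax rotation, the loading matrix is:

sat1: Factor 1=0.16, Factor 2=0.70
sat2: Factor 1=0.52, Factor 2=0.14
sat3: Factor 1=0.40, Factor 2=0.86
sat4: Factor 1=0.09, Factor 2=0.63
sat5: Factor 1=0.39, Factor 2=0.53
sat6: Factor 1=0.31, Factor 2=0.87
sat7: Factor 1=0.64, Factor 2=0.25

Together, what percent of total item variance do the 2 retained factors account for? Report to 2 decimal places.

SS loadings by factor: 1.1219, 2.7464; total = 3.8683.
Total variance with 7 standardized items is 7, so the solution explains 3.8683/7 = 0.5526 = 55.26%.

55.26%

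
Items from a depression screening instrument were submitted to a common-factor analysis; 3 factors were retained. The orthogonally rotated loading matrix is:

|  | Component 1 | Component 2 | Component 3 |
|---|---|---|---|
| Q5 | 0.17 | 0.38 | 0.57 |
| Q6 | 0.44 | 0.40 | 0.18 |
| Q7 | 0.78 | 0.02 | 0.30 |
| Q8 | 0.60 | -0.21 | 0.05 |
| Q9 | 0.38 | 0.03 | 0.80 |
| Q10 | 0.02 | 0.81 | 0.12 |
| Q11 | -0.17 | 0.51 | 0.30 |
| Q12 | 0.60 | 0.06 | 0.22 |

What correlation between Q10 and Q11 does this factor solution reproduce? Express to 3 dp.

r̂ = Σ λ_i·λ_j across factors = (0.02)(-0.17) + (0.81)(0.51) + (0.12)(0.30)
  = -0.0034 +0.4131 +0.0360 = 0.4457

0.446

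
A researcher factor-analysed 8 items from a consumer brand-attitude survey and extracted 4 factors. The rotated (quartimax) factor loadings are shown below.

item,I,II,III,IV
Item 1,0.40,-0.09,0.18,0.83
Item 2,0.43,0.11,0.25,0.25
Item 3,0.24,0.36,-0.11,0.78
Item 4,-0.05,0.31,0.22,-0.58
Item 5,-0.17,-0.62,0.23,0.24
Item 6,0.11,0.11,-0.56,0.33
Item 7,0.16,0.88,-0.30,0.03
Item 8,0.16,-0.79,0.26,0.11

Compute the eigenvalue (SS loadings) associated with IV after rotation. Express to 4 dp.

SS loadings for IV = 0.83² + 0.25² + 0.78² + (-0.58)² + 0.24² + 0.33² + 0.03² + 0.11² = 0.6889 + 0.0625 + 0.6084 + 0.3364 + 0.0576 + 0.1089 + 0.0009 + 0.0121 = 1.8757

1.8757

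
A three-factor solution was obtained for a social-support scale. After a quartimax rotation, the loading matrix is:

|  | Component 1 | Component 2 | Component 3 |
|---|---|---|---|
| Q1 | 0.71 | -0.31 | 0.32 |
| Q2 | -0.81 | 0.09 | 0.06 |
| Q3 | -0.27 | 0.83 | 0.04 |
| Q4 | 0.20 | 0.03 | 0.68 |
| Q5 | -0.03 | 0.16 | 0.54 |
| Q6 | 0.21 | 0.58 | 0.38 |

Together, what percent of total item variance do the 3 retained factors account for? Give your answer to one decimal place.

Communalities: 0.7026, 0.6678, 0.7634, 0.5033, 0.3181, 0.5249; Σh² = 3.4801.
Total variance with 6 standardized items is 6, so the solution explains 3.4801/6 = 0.5800 = 58.00%.

58.0%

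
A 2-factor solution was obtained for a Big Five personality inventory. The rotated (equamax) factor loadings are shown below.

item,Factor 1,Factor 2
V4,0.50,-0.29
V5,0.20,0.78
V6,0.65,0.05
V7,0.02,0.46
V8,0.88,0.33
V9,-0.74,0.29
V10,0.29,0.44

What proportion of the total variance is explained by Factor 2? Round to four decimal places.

SS loadings for Factor 2 = (-0.29)² + 0.78² + 0.05² + 0.46² + 0.33² + 0.29² + 0.44² = 1.2932
Proportion of variance = 1.2932 / 7 = 0.1847.

0.1847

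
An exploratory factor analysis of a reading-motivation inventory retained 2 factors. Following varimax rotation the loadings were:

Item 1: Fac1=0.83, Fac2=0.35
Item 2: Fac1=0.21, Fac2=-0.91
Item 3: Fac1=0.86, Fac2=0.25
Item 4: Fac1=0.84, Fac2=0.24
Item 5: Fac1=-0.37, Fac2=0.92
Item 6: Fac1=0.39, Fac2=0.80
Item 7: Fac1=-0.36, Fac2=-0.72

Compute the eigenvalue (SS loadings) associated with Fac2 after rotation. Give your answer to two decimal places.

SS loadings for Fac2 = 0.35² + (-0.91)² + 0.25² + 0.24² + 0.92² + 0.80² + (-0.72)² = 0.1225 + 0.8281 + 0.0625 + 0.0576 + 0.8464 + 0.6400 + 0.5184 = 3.0755

3.08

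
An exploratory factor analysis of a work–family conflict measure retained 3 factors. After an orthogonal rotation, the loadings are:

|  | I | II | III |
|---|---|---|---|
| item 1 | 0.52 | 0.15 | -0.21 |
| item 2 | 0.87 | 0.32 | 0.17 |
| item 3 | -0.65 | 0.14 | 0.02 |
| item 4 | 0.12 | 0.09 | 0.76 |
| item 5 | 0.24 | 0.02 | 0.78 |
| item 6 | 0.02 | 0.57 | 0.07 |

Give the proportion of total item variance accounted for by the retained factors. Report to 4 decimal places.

0.5441

SS loadings by factor: 1.5222, 0.4779, 1.2643; total = 3.2644.
Total variance with 6 standardized items is 6, so the solution explains 3.2644/6 = 0.5441.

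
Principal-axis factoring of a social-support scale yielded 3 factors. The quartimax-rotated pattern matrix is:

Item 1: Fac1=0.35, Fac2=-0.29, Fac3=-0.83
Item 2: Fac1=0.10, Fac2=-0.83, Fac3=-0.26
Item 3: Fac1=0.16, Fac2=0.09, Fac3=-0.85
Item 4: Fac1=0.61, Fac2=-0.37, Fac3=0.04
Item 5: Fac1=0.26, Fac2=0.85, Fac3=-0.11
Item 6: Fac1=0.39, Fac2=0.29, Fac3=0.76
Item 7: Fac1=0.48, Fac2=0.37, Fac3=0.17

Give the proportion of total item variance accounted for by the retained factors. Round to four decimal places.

0.7059

Communalities: 0.8955, 0.7665, 0.7562, 0.5106, 0.8022, 0.8138, 0.3962; Σh² = 4.9410.
Total variance with 7 standardized items is 7, so the solution explains 4.9410/7 = 0.7059.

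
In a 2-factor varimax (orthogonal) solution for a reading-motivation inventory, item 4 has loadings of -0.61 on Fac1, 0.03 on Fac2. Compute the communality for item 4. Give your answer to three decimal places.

0.373

h² = (-0.61)² + 0.03² = 0.3721 + 0.0009 = 0.3730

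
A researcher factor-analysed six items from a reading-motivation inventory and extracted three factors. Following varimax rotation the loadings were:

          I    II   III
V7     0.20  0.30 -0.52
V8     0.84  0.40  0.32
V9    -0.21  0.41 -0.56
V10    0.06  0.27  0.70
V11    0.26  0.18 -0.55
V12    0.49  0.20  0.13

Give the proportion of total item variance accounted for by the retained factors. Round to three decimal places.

0.527

SS loadings by factor: 1.1010, 0.5634, 1.4958; total = 3.1602.
Total variance with 6 standardized items is 6, so the solution explains 3.1602/6 = 0.5267.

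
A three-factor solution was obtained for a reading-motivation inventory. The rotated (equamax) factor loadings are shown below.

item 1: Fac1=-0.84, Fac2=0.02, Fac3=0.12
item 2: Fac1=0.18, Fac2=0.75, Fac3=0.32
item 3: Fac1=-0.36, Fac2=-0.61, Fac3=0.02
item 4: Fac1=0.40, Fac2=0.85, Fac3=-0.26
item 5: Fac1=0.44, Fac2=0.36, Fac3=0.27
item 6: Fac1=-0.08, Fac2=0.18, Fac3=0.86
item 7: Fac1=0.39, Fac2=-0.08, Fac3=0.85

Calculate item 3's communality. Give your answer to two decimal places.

h² = (-0.36)² + (-0.61)² + 0.02² = 0.1296 + 0.3721 + 0.0004 = 0.5021

0.50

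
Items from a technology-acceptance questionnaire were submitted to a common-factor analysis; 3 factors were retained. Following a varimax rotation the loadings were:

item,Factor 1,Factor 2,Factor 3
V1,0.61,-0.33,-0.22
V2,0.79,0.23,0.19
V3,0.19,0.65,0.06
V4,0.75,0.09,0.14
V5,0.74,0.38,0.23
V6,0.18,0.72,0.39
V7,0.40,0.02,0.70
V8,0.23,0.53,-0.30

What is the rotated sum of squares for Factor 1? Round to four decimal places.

SS loadings for Factor 1 = 0.61² + 0.79² + 0.19² + 0.75² + 0.74² + 0.18² + 0.40² + 0.23² = 0.3721 + 0.6241 + 0.0361 + 0.5625 + 0.5476 + 0.0324 + 0.1600 + 0.0529 = 2.3877

2.3877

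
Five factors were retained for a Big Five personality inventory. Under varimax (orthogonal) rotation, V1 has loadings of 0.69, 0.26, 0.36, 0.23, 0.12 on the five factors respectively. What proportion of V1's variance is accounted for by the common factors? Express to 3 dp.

0.741

h² = 0.69² + 0.26² + 0.36² + 0.23² + 0.12² = 0.4761 + 0.0676 + 0.1296 + 0.0529 + 0.0144 = 0.7406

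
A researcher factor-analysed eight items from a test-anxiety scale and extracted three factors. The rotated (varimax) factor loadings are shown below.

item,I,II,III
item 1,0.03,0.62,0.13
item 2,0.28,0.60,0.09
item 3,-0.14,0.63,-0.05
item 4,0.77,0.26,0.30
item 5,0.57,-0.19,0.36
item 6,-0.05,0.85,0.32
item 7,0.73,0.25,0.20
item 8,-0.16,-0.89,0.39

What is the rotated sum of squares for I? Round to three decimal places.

1.578

SS loadings for I = 0.03² + 0.28² + (-0.14)² + 0.77² + 0.57² + (-0.05)² + 0.73² + (-0.16)² = 0.0009 + 0.0784 + 0.0196 + 0.5929 + 0.3249 + 0.0025 + 0.5329 + 0.0256 = 1.5777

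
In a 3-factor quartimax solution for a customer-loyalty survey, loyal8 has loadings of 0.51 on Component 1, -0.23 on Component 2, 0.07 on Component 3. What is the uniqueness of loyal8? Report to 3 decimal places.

0.682

h² = 0.51² + (-0.23)² + 0.07² = 0.2601 + 0.0529 + 0.0049 = 0.3179
Uniqueness u² = 1 − h² = 1 − 0.3179 = 0.6821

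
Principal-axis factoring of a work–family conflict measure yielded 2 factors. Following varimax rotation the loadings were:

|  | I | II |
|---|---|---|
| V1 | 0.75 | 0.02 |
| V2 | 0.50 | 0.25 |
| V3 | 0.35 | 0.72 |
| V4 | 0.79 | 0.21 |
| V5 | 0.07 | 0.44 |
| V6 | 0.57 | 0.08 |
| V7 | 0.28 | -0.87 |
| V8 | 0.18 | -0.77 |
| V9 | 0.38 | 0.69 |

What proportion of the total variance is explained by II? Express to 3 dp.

0.295

SS loadings for II = 0.02² + 0.25² + 0.72² + 0.21² + 0.44² + 0.08² + (-0.87)² + (-0.77)² + 0.69² = 2.6513
Proportion of variance = 2.6513 / 9 = 0.2946.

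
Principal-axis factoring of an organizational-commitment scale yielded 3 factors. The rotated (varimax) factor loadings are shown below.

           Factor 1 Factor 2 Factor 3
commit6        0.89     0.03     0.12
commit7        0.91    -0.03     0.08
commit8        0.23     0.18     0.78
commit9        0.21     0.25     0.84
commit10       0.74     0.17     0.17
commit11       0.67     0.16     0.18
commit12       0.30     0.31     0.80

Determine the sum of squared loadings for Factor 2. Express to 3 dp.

0.247

SS loadings for Factor 2 = 0.03² + (-0.03)² + 0.18² + 0.25² + 0.17² + 0.16² + 0.31² = 0.0009 + 0.0009 + 0.0324 + 0.0625 + 0.0289 + 0.0256 + 0.0961 = 0.2473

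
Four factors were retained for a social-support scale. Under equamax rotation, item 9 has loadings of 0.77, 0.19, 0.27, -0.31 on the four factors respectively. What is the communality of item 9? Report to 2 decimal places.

h² = 0.77² + 0.19² + 0.27² + (-0.31)² = 0.5929 + 0.0361 + 0.0729 + 0.0961 = 0.7980

0.80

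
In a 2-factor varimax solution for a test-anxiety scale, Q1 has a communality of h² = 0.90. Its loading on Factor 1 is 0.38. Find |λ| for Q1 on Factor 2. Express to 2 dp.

Under orthogonal rotation h² = Σλ², so λ_Factor 2² = h² − (0.1444) = 0.90 − 0.1444 = 0.7556.
|λ| = √0.7556 = 0.8693.

0.87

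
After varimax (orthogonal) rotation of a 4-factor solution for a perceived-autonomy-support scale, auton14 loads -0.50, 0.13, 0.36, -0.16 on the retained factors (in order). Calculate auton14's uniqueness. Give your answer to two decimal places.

h² = (-0.50)² + 0.13² + 0.36² + (-0.16)² = 0.2500 + 0.0169 + 0.1296 + 0.0256 = 0.4221
Uniqueness u² = 1 − h² = 1 − 0.4221 = 0.5779

0.58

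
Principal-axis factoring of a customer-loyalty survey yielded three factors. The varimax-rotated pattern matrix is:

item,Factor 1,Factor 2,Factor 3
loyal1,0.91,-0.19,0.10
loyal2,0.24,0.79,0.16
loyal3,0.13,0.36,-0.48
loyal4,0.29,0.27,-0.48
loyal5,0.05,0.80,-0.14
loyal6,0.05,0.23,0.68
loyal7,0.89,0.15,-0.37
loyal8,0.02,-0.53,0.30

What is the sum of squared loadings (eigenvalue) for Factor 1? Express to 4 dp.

1.7842

SS loadings for Factor 1 = 0.91² + 0.24² + 0.13² + 0.29² + 0.05² + 0.05² + 0.89² + 0.02² = 0.8281 + 0.0576 + 0.0169 + 0.0841 + 0.0025 + 0.0025 + 0.7921 + 0.0004 = 1.7842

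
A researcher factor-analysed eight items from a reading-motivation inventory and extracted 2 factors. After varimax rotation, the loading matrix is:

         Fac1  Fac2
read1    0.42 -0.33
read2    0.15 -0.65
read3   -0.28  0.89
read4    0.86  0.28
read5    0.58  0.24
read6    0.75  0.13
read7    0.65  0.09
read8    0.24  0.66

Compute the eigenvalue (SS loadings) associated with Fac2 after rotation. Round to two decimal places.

1.92

SS loadings for Fac2 = (-0.33)² + (-0.65)² + 0.89² + 0.28² + 0.24² + 0.13² + 0.09² + 0.66² = 0.1089 + 0.4225 + 0.7921 + 0.0784 + 0.0576 + 0.0169 + 0.0081 + 0.4356 = 1.9201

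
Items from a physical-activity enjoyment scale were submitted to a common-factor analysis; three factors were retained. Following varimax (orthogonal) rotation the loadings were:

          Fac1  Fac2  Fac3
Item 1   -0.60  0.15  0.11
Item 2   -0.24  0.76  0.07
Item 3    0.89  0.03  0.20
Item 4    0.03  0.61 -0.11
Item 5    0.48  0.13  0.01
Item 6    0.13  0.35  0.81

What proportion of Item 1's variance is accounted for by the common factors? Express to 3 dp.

0.395

h² = (-0.60)² + 0.15² + 0.11² = 0.3600 + 0.0225 + 0.0121 = 0.3946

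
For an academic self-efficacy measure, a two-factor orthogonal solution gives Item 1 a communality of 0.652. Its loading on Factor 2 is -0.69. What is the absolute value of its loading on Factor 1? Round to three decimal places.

Under orthogonal rotation h² = Σλ², so λ_Factor 1² = h² − (0.4761) = 0.652 − 0.4761 = 0.1759.
|λ| = √0.1759 = 0.4194.

0.419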